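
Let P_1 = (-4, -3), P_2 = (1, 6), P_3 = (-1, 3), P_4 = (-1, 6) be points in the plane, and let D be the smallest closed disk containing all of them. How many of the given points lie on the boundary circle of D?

2

A smallest enclosing disk is always determined by at most three of the input points on its boundary.
The farthest pair is P_1–P_2 with squared distance 106. The circle on this segment as diameter has centre (-1.5, 1.5) and r² = 106/4 = 26.5.
Check P_3: distance² to centre = 2.5 ≤ 26.5, so it lies inside.
All remaining points lie in this disk, and no smaller disk contains both endpoints, so this is the minimum enclosing circle.
The points at distance exactly r from the centre are P_1, P_2 — 2 points.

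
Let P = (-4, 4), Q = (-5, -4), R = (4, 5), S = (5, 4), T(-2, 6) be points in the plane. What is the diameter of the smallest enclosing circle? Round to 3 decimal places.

12.806

The minimum enclosing circle of a finite set is fixed by two of the points (as a diameter) or three (as a circumcircle).
The farthest pair is Q–S with squared distance 164. The circle on this segment as diameter has centre (0, 0) and r² = 164/4 = 41.
Check P: distance² to centre = 32 ≤ 41, so it lies inside.
All remaining points lie in this disk, and no smaller disk contains both endpoints, so this is the minimum enclosing circle.
Diameter = 2r = 2√41 ≈ 12.806.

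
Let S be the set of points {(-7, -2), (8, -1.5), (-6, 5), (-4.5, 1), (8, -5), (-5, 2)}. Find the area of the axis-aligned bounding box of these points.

150

x ranges over [-7, 8], width 15.
y ranges over [-5, 5], height 10.
Area = 15 × 10 = 150.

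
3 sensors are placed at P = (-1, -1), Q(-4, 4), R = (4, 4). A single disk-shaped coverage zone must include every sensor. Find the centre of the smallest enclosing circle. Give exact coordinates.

Side lengths²: PQ² = 34, PR² = 50, QR² = 64.
Since QR² = 64 < 50 + 34 = 84, the triangle is acute, so the smallest enclosing circle is the circumcircle.
Circumcentre = (0, 3), r² = 17.
Centre = (0, 3).

(0, 3)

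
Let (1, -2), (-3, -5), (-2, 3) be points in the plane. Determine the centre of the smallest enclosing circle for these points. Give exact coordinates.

Call the three points A, B, C in the order given.
Side lengths²: AB² = 25, AC² = 34, BC² = 65.
Since BC² = 65 ≥ 34 + 25 = 59, the angle opposite BC is not acute, so the smallest enclosing circle has BC as diameter.
Centre = midpoint of BC = (-2.5, -1), r² = 65/4 = 16.25.
Centre = (-2.5, -1).

(-2.5, -1)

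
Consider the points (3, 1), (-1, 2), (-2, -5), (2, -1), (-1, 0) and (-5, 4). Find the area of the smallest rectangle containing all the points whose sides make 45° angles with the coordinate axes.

In coordinates u = x + y, v = x − y the rectangle is axis-aligned; the map (x,y)→(u,v) scales areas by 2.
u-values: 4, 1, -7, 1, -1, -1; range = 4 − (-7) = 11.
v-values: 2, -3, 3, 3, -1, -9; range = 3 − (-9) = 12.
Area = (11 × 12) / 2 = 66.

66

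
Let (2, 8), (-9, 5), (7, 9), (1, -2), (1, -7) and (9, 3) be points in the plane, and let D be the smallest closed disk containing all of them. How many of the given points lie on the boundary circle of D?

3

By Welzl's lemma the MEC is supported by two points (diametrically opposite) or three points (on a circumcircle).
The minimum enclosing circle is determined by three boundary points: (-9, 5), (7, 9), (1, -7).
Their circumcentre is (4/29, 71/29) with r² = 75701/841.
The farthest remaining point (9, 3) is at distance² 66305/841 ≤ 75701/841.
The points at distance exactly r from the centre are (-9, 5), (7, 9), (1, -7) — 3 points.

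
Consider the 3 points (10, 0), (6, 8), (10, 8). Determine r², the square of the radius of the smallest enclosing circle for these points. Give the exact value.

20

Call the three points A, B, C in the order given.
Side lengths²: AB² = 80, AC² = 64, BC² = 16.
Since AB² = 80 ≥ 64 + 16 = 80, the angle opposite AB is not acute, so the smallest enclosing circle has AB as diameter.
Centre = midpoint of AB = (8, 4), r² = 80/4 = 20.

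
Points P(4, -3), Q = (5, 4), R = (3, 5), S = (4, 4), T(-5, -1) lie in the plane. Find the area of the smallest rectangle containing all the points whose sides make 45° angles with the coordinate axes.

In coordinates u = x + y, v = x − y the rectangle is axis-aligned; the map (x,y)→(u,v) scales areas by 2.
u-values: 1, 9, 8, 8, -6; range = 9 − (-6) = 15.
v-values: 7, 1, -2, 0, -4; range = 7 − (-4) = 11.
Area = (15 × 11) / 2 = 82.5.

82.5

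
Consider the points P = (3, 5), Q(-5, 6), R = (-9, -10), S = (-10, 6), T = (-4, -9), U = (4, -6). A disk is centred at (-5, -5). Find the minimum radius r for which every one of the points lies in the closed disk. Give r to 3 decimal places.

12.806

The required radius is the distance from (-5, -5) to the farthest point.
Squared distances: 164, 121, 41, 146, 17, 82.
Maximum is 164, attained at P.
r = √164 ≈ 12.806.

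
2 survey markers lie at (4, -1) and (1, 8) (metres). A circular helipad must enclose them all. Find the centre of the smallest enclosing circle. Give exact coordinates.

The smallest circle enclosing two points has them as diameter endpoints.
Centre = midpoint = (2.5, 3.5); r² = |(4, -1)−(1, 8)|²/4 = 90/4 = 22.5.
Centre = (2.5, 3.5).

(2.5, 3.5)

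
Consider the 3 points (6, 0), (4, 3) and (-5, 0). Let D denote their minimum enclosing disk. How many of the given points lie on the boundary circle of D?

2

Call the three points A, B, C in the order given.
Side lengths²: AB² = 13, AC² = 121, BC² = 90.
Since AC² = 121 ≥ 90 + 13 = 103, the angle opposite AC is not acute, so the smallest enclosing circle has AC as diameter.
Centre = midpoint of AC = (0.5, 0), r² = 121/4 = 30.25.
The points at distance exactly r from the centre are (6, 0), (-5, 0) — 2 points.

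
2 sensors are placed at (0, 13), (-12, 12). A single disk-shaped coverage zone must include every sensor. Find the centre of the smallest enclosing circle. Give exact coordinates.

The smallest circle enclosing two points has them as diameter endpoints.
Centre = midpoint = (-6, 12.5); r² = |(0, 13)−(-12, 12)|²/4 = 145/4 = 36.25.
Centre = (-6, 12.5).

(-6, 12.5)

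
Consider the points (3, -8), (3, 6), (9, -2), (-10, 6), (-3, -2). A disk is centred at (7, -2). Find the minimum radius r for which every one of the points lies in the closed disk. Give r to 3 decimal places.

The required radius is the distance from (7, -2) to the farthest point.
Squared distances: 52, 80, 4, 353, 100.
Maximum is 353, attained at (-10, 6).
r = √353 ≈ 18.788.

18.788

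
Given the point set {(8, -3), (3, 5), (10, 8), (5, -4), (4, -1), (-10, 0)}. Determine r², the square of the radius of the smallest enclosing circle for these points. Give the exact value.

The minimum enclosing circle of a finite set is fixed by two of the points (as a diameter) or three (as a circumcircle).
The farthest pair is (10, 8)–(-10, 0) with squared distance 464. The circle on this segment as diameter has centre (0, 4) and r² = 464/4 = 116.
Check (8, -3): distance² to centre = 113 ≤ 116, so it lies inside.
All remaining points lie in this disk, and no smaller disk contains both endpoints, so this is the minimum enclosing circle.

116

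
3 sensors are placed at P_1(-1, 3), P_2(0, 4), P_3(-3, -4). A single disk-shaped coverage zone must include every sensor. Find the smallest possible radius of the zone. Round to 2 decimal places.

4.27

Side lengths²: P_1P_2² = 2, P_1P_3² = 53, P_2P_3² = 73.
Since P_2P_3² = 73 ≥ 53 + 2 = 55, the angle opposite P_2P_3 is not acute, so the smallest enclosing circle has P_2P_3 as diameter.
Centre = midpoint of P_2P_3 = (-1.5, 0), r² = 73/4 = 18.25.
r = √(18.25) ≈ 4.27.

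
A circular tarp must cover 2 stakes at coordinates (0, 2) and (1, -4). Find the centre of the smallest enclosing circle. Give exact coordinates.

(0.5, -1)

The smallest circle enclosing two points has them as diameter endpoints.
Centre = midpoint = (0.5, -1); r² = |(0, 2)−(1, -4)|²/4 = 37/4 = 9.25.
Centre = (0.5, -1).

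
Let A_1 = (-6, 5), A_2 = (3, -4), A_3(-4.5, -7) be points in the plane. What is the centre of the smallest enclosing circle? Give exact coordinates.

Side lengths²: A_1A_2² = 162, A_1A_3² = 146.25, A_2A_3² = 65.25.
Since A_1A_2² = 162 < 146.25 + 65.25 = 211.5, the triangle is acute, so the smallest enclosing circle is the circumcircle.
Circumcentre = (-75/28, -19/28), r² = 16965/392.
Centre = (-75/28, -19/28).

(-75/28, -19/28)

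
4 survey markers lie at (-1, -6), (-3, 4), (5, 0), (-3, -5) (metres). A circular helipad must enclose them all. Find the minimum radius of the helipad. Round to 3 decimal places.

A smallest enclosing disk is always determined by at most three of the input points on its boundary.
The minimum enclosing circle is determined by three boundary points: (-1, -6), (-3, 4), (5, 0).
Their circumcentre is (-1/3, -2/3) with r² = 260/9.
The farthest remaining point (-3, -5) is at distance² 233/9 ≤ 260/9.
r = √(260/9) ≈ 5.375.

5.375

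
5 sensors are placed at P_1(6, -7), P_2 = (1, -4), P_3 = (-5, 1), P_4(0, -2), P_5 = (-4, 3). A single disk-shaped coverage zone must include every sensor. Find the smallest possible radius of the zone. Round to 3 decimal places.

7.071

The minimum enclosing circle of a finite set is fixed by two of the points (as a diameter) or three (as a circumcircle).
The farthest pair is P_1–P_5 with squared distance 200. The circle on this segment as diameter has centre (1, -2) and r² = 200/4 = 50.
Check P_2: distance² to centre = 4 ≤ 50, so it lies inside.
All remaining points lie in this disk, and no smaller disk contains both endpoints, so this is the minimum enclosing circle.
r = √50 ≈ 7.071.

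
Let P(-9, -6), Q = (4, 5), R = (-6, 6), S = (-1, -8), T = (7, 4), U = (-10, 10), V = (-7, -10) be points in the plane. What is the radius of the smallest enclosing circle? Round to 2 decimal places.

11.21

The minimum enclosing circle is determined by three boundary points: T, U, V.
Their circumcentre is (-171/46, 33/46) with r² = 132925/1058.
The farthest remaining point S is at distance² 88213/1058 ≤ 132925/1058.
r = √(132925/1058) ≈ 11.21.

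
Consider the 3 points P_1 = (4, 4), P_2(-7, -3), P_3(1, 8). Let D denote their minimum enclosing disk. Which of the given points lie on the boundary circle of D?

Side lengths²: P_1P_2² = 170, P_1P_3² = 25, P_2P_3² = 185.
Since P_2P_3² = 185 < 170 + 25 = 195, the triangle is acute, so the smallest enclosing circle is the circumcircle.
Circumcentre = (-67/26, 57/26), r² = 15725/338.
The points at distance exactly r from the centre are P_1, P_2, P_3 — 3 points.

P_1, P_2, P_3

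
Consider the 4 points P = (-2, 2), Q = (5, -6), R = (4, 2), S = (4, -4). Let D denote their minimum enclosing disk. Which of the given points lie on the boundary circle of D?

P, Q

By Welzl's lemma the MEC is supported by two points (diametrically opposite) or three points (on a circumcircle).
The farthest pair is P–Q with squared distance 113. The circle on this segment as diameter has centre (1.5, -2) and r² = 113/4 = 28.25.
Check R: distance² to centre = 22.25 ≤ 28.25, so it lies inside.
All remaining points lie in this disk, and no smaller disk contains both endpoints, so this is the minimum enclosing circle.
The points at distance exactly r from the centre are P, Q — 2 points.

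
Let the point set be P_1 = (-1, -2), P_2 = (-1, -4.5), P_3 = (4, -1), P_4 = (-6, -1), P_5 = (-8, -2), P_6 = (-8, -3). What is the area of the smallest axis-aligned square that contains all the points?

The bounding box has width 12 and height 3.5.
An axis-aligned square enclosing the set must have side ≥ max(width, height).
So the minimum side is max(12, 3.5) = 12.
Area = 12² = 144.

144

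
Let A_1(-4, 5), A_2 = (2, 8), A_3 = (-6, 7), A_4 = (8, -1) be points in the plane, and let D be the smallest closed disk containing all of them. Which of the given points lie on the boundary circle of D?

By Welzl's lemma the MEC is supported by two points (diametrically opposite) or three points (on a circumcircle).
The farthest pair is A_3–A_4 with squared distance 260. The circle on this segment as diameter has centre (1, 3) and r² = 260/4 = 65.
Check A_1: distance² to centre = 29 ≤ 65, so it lies inside.
All remaining points lie in this disk, and no smaller disk contains both endpoints, so this is the minimum enclosing circle.
The points at distance exactly r from the centre are A_3, A_4 — 2 points.

A_3, A_4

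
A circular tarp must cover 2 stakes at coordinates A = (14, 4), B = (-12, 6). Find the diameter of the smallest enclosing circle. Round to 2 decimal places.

26.08

The smallest circle enclosing two points has them as diameter endpoints.
Centre = midpoint = (1, 5); r² = |AB|²/4 = 680/4 = 170.
Diameter = 2r = 2√170 ≈ 26.08.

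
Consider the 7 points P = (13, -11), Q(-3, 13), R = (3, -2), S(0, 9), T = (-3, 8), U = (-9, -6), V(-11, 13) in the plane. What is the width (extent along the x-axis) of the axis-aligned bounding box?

max x = 13, min x = -11, so width = 24.

24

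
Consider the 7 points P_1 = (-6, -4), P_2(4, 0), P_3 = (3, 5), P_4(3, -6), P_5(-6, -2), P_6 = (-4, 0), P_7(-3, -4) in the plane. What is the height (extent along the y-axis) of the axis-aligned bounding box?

11

max y = 5, min y = -6, so height = 11.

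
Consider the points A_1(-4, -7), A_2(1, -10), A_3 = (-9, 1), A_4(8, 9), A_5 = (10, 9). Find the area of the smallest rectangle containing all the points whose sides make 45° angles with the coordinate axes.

In coordinates u = x + y, v = x − y the rectangle is axis-aligned; the map (x,y)→(u,v) scales areas by 2.
u-values: -11, -9, -8, 17, 19; range = 19 − (-11) = 30.
v-values: 3, 11, -10, -1, 1; range = 11 − (-10) = 21.
Area = (30 × 21) / 2 = 315.

315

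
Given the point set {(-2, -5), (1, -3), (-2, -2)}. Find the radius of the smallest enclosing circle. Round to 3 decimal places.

1.900

Call the three points A, B, C in the order given.
Side lengths²: AB² = 13, AC² = 9, BC² = 10.
Since AB² = 13 < 10 + 9 = 19, the triangle is acute, so the smallest enclosing circle is the circumcircle.
Circumcentre = (-5/6, -3.5), r² = 65/18.
r = √(65/18) ≈ 1.900.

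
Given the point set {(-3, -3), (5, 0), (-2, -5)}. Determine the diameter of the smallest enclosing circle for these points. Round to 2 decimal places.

Call the three points A, B, C in the order given.
Side lengths²: AB² = 73, AC² = 5, BC² = 74.
Since BC² = 74 < 73 + 5 = 78, the triangle is acute, so the smallest enclosing circle is the circumcircle.
Circumcentre = (47/38, -81/38), r² = 13505/722.
Diameter = 2r = 2√(13505/722) ≈ 8.65.

8.65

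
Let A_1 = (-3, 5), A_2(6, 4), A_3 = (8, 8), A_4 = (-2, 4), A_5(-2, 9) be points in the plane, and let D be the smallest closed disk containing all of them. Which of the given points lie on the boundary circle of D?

The farthest pair is A_1–A_3 with squared distance 130. The circle on this segment as diameter has centre (2.5, 6.5) and r² = 130/4 = 32.5.
Check A_2: distance² to centre = 18.5 ≤ 32.5, so it lies inside.
All remaining points lie in this disk, and no smaller disk contains both endpoints, so this is the minimum enclosing circle.
The points at distance exactly r from the centre are A_1, A_3 — 2 points.

A_1, A_3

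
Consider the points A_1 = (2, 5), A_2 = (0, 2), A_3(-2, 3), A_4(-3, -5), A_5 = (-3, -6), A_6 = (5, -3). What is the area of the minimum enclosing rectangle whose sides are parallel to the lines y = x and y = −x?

104

In coordinates u = x + y, v = x − y the rectangle is axis-aligned; the map (x,y)→(u,v) scales areas by 2.
u-values: 7, 2, 1, -8, -9, 2; range = 7 − (-9) = 16.
v-values: -3, -2, -5, 2, 3, 8; range = 8 − (-5) = 13.
Area = (16 × 13) / 2 = 104.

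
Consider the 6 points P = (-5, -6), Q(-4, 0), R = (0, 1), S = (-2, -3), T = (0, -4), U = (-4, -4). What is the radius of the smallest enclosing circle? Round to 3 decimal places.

The farthest pair is P–R with squared distance 74. The circle on this segment as diameter has centre (-2.5, -2.5) and r² = 74/4 = 18.5.
Check Q: distance² to centre = 8.5 ≤ 18.5, so it lies inside.
All remaining points lie in this disk, and no smaller disk contains both endpoints, so this is the minimum enclosing circle.
r = √(18.5) ≈ 4.301.

4.301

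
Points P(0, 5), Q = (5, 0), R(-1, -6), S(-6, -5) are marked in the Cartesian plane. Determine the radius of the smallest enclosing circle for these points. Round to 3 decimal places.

6.227

By Welzl's lemma the MEC is supported by two points (diametrically opposite) or three points (on a circumcircle).
The minimum enclosing circle is determined by three boundary points: P, Q, S.
Their circumcentre is (-1.125, -1.125) with r² = 38.78125.
The farthest remaining point R is at distance² 23.78125 ≤ 38.78125.
r = √(38.78125) ≈ 6.227.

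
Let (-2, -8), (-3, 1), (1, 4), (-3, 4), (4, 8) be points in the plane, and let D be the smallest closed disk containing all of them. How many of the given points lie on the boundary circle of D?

The farthest pair is (-2, -8)–(4, 8) with squared distance 292. The circle on this segment as diameter has centre (1, 0) and r² = 292/4 = 73.
Check (-3, 1): distance² to centre = 17 ≤ 73, so it lies inside.
All remaining points lie in this disk, and no smaller disk contains both endpoints, so this is the minimum enclosing circle.
The points at distance exactly r from the centre are (-2, -8), (4, 8) — 2 points.

2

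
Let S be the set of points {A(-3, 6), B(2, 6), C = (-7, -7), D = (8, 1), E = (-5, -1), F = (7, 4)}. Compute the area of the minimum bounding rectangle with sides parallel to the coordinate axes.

195

x ranges over [-7, 8], width 15.
y ranges over [-7, 6], height 13.
Area = 15 × 13 = 195.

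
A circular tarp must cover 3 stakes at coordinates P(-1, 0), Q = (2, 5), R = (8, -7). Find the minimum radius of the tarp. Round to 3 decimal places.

6.708

Side lengths²: PQ² = 34, PR² = 130, QR² = 180.
Since QR² = 180 ≥ 130 + 34 = 164, the angle opposite QR is not acute, so the smallest enclosing circle has QR as diameter.
Centre = midpoint of QR = (5, -1), r² = 180/4 = 45.
r = √45 ≈ 6.708.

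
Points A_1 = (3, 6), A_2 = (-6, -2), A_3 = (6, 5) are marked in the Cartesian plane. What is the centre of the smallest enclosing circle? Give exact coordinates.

(0, 1.5)

Side lengths²: A_1A_2² = 145, A_1A_3² = 10, A_2A_3² = 193.
Since A_2A_3² = 193 ≥ 145 + 10 = 155, the angle opposite A_2A_3 is not acute, so the smallest enclosing circle has A_2A_3 as diameter.
Centre = midpoint of A_2A_3 = (0, 1.5), r² = 193/4 = 48.25.
Centre = (0, 1.5).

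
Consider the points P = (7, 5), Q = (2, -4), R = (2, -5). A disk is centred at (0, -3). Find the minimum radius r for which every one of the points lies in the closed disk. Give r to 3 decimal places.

The required radius is the distance from (0, -3) to the farthest point.
Squared distances: 113, 5, 8.
Maximum is 113, attained at P.
r = √113 ≈ 10.630.

10.630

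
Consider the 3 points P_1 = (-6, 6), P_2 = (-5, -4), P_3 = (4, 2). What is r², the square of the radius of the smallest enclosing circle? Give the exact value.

Side lengths²: P_1P_2² = 101, P_1P_3² = 116, P_2P_3² = 117.
Since P_2P_3² = 117 < 116 + 101 = 217, the triangle is acute, so the smallest enclosing circle is the circumcircle.
Circumcentre = (-2.0625, 1.34375), r² = 37.1845703125.

37.1845703125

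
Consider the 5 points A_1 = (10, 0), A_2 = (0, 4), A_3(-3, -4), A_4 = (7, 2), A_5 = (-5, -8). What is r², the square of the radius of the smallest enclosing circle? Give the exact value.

A smallest enclosing disk is always determined by at most three of the input points on its boundary.
The farthest pair is A_1–A_5 with squared distance 289. The circle on this segment as diameter has centre (2.5, -4) and r² = 289/4 = 72.25.
Check A_2: distance² to centre = 70.25 ≤ 72.25, so it lies inside.
All remaining points lie in this disk, and no smaller disk contains both endpoints, so this is the minimum enclosing circle.

72.25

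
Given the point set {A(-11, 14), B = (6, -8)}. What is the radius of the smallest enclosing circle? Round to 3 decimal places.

The smallest circle enclosing two points has them as diameter endpoints.
Centre = midpoint = (-2.5, 3); r² = |AB|²/4 = 773/4 = 193.25.
r = √(193.25) ≈ 13.901.

13.901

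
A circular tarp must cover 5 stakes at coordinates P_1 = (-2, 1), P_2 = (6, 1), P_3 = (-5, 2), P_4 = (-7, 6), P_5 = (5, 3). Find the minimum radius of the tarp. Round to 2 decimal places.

6.96

The farthest pair is P_2–P_4 with squared distance 194. The circle on this segment as diameter has centre (-0.5, 3.5) and r² = 194/4 = 48.5.
Check P_1: distance² to centre = 8.5 ≤ 48.5, so it lies inside.
All remaining points lie in this disk, and no smaller disk contains both endpoints, so this is the minimum enclosing circle.
r = √(48.5) ≈ 6.96.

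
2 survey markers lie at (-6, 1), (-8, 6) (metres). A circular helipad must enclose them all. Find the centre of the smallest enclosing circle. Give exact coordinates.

(-7, 3.5)

The smallest circle enclosing two points has them as diameter endpoints.
Centre = midpoint = (-7, 3.5); r² = |(-6, 1)−(-8, 6)|²/4 = 29/4 = 7.25.
Centre = (-7, 3.5).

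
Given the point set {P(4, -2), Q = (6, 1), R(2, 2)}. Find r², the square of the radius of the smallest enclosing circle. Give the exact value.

1105/196

Side lengths²: PQ² = 13, PR² = 20, QR² = 17.
Since PR² = 20 < 17 + 13 = 30, the triangle is acute, so the smallest enclosing circle is the circumcircle.
Circumcentre = (26/7, 5/14), r² = 1105/196.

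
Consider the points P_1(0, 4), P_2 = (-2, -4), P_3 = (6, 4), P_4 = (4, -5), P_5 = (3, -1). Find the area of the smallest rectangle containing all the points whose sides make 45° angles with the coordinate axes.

In coordinates u = x + y, v = x − y the rectangle is axis-aligned; the map (x,y)→(u,v) scales areas by 2.
u-values: 4, -6, 10, -1, 2; range = 10 − (-6) = 16.
v-values: -4, 2, 2, 9, 4; range = 9 − (-4) = 13.
Area = (16 × 13) / 2 = 104.

104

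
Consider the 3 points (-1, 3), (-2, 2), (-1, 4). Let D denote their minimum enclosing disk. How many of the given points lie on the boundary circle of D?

Call the three points A, B, C in the order given.
Side lengths²: AB² = 2, AC² = 1, BC² = 5.
Since BC² = 5 ≥ 2 + 1 = 3, the angle opposite BC is not acute, so the smallest enclosing circle has BC as diameter.
Centre = midpoint of BC = (-1.5, 3), r² = 5/4 = 1.25.
The points at distance exactly r from the centre are (-2, 2), (-1, 4) — 2 points.

2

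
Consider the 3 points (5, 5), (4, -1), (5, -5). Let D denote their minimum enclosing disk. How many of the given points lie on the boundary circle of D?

Call the three points A, B, C in the order given.
Side lengths²: AB² = 37, AC² = 100, BC² = 17.
Since AC² = 100 ≥ 37 + 17 = 54, the angle opposite AC is not acute, so the smallest enclosing circle has AC as diameter.
Centre = midpoint of AC = (5, 0), r² = 100/4 = 25.
The points at distance exactly r from the centre are (5, 5), (5, -5) — 2 points.

2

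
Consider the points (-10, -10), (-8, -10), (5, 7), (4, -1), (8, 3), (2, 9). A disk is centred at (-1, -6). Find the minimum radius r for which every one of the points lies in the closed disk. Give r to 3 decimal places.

15.297

The required radius is the distance from (-1, -6) to the farthest point.
Squared distances: 97, 65, 205, 50, 162, 234.
Maximum is 234, attained at (2, 9).
r = √234 ≈ 15.297.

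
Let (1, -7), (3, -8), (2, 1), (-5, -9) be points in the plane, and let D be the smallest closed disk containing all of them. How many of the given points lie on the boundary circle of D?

The minimum enclosing circle of a finite set is fixed by two of the points (as a diameter) or three (as a circumcircle).
The farthest pair is (2, 1)–(-5, -9) with squared distance 149. The circle on this segment as diameter has centre (-1.5, -4) and r² = 149/4 = 37.25.
Check (1, -7): distance² to centre = 15.25 ≤ 37.25, so it lies inside.
All remaining points lie in this disk, and no smaller disk contains both endpoints, so this is the minimum enclosing circle.
The points at distance exactly r from the centre are (2, 1), (-5, -9) — 2 points.

2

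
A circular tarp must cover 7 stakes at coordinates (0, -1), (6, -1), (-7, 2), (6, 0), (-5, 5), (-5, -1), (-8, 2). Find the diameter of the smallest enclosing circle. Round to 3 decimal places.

The minimum enclosing circle of a finite set is fixed by two of the points (as a diameter) or three (as a circumcircle).
The farthest pair is (6, -1)–(-8, 2) with squared distance 205. The circle on this segment as diameter has centre (-1, 0.5) and r² = 205/4 = 51.25.
Check (0, -1): distance² to centre = 3.25 ≤ 51.25, so it lies inside.
All remaining points lie in this disk, and no smaller disk contains both endpoints, so this is the minimum enclosing circle.
Diameter = 2r = 2√(51.25) ≈ 14.318.

14.318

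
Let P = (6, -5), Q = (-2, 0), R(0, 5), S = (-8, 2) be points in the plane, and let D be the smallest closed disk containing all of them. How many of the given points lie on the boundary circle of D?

2

The minimum enclosing circle of a finite set is fixed by two of the points (as a diameter) or three (as a circumcircle).
The farthest pair is P–S with squared distance 245. The circle on this segment as diameter has centre (-1, -1.5) and r² = 245/4 = 61.25.
Check Q: distance² to centre = 3.25 ≤ 61.25, so it lies inside.
All remaining points lie in this disk, and no smaller disk contains both endpoints, so this is the minimum enclosing circle.
The points at distance exactly r from the centre are P, S — 2 points.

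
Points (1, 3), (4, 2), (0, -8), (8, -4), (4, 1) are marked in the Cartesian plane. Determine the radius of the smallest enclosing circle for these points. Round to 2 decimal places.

By Welzl's lemma the MEC is supported by two points (diametrically opposite) or three points (on a circumcircle).
The minimum enclosing circle is determined by three boundary points: (1, 3), (0, -8), (8, -4).
Their circumcentre is (7/3, -8/3) with r² = 305/9.
The farthest remaining point (4, 2) is at distance² 221/9 ≤ 305/9.
r = √(305/9) ≈ 5.82.

5.82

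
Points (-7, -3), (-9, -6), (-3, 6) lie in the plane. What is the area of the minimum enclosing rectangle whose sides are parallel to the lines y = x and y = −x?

54

In coordinates u = x + y, v = x − y the rectangle is axis-aligned; the map (x,y)→(u,v) scales areas by 2.
u-values: -10, -15, 3; range = 3 − (-15) = 18.
v-values: -4, -3, -9; range = -3 − (-9) = 6.
Area = (18 × 6) / 2 = 54.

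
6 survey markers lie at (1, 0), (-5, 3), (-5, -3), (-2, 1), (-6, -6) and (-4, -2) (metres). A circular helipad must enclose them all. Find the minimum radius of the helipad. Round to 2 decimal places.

4.91

The minimum enclosing circle is determined by three boundary points: (1, 0), (-5, 3), (-6, -6).
Their circumcentre is (-137/38, -65/38) with r² = 17425/722.
The farthest remaining point (-2, 1) is at distance² 7165/722 ≤ 17425/722.
r = √(17425/722) ≈ 4.91.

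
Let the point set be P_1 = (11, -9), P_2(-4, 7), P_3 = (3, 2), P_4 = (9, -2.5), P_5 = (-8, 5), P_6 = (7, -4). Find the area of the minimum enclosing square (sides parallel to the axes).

The bounding box has width 19 and height 16.
An axis-aligned square enclosing the set must have side ≥ max(width, height).
So the minimum side is max(19, 16) = 19.
Area = 19² = 361.

361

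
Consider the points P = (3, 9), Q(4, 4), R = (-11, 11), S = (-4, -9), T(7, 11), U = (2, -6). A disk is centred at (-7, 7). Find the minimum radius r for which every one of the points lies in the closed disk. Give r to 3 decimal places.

The required radius is the distance from (-7, 7) to the farthest point.
Squared distances: 104, 130, 32, 265, 212, 250.
Maximum is 265, attained at S.
r = √265 ≈ 16.279.

16.279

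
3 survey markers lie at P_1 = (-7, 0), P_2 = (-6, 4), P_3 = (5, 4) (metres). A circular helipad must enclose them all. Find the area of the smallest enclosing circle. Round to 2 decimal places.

Side lengths²: P_1P_2² = 17, P_1P_3² = 160, P_2P_3² = 121.
Since P_1P_3² = 160 ≥ 121 + 17 = 138, the angle opposite P_1P_3 is not acute, so the smallest enclosing circle has P_1P_3 as diameter.
Centre = midpoint of P_1P_3 = (-1, 2), r² = 160/4 = 40.
Area = π·r² = π·40 ≈ 125.66.

125.66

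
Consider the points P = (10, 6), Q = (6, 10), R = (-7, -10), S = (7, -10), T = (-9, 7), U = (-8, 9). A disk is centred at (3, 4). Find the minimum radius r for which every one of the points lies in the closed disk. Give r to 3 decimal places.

The required radius is the distance from (3, 4) to the farthest point.
Squared distances: 53, 45, 296, 212, 153, 146.
Maximum is 296, attained at R.
r = √296 ≈ 17.205.

17.205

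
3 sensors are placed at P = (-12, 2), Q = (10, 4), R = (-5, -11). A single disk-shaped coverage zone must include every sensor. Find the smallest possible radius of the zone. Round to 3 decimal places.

11.532

Side lengths²: PQ² = 488, PR² = 218, QR² = 450.
Since PQ² = 488 < 450 + 218 = 668, the triangle is acute, so the smallest enclosing circle is the circumcircle.
Circumcentre = (-0.7, -0.3), r² = 132.98.
r = √(132.98) ≈ 11.532.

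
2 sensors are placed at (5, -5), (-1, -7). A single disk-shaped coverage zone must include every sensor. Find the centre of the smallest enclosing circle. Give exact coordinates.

(2, -6)

The smallest circle enclosing two points has them as diameter endpoints.
Centre = midpoint = (2, -6); r² = |(5, -5)−(-1, -7)|²/4 = 40/4 = 10.
Centre = (2, -6).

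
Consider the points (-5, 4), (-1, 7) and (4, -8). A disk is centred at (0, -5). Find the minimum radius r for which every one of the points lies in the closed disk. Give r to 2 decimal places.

The required radius is the distance from (0, -5) to the farthest point.
Squared distances: 106, 145, 25.
Maximum is 145, attained at (-1, 7).
r = √145 ≈ 12.04.

12.04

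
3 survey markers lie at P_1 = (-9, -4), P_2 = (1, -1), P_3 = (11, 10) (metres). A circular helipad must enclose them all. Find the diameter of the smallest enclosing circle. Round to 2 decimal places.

Side lengths²: P_1P_2² = 109, P_1P_3² = 596, P_2P_3² = 221.
Since P_1P_3² = 596 ≥ 221 + 109 = 330, the angle opposite P_1P_3 is not acute, so the smallest enclosing circle has P_1P_3 as diameter.
Centre = midpoint of P_1P_3 = (1, 3), r² = 596/4 = 149.
Diameter = 2r = 2√149 ≈ 24.41.

24.41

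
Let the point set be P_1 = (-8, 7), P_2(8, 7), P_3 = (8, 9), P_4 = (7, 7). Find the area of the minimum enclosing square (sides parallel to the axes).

256

The bounding box has width 16 and height 2.
An axis-aligned square enclosing the set must have side ≥ max(width, height).
So the minimum side is max(16, 2) = 16.
Area = 16² = 256.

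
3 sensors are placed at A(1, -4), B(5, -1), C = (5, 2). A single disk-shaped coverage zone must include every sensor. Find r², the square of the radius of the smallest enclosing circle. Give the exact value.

Side lengths²: AB² = 25, AC² = 52, BC² = 9.
Since AC² = 52 ≥ 25 + 9 = 34, the angle opposite AC is not acute, so the smallest enclosing circle has AC as diameter.
Centre = midpoint of AC = (3, -1), r² = 52/4 = 13.

13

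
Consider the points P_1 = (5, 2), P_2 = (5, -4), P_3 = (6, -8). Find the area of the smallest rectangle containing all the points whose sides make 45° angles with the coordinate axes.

In coordinates u = x + y, v = x − y the rectangle is axis-aligned; the map (x,y)→(u,v) scales areas by 2.
u-values: 7, 1, -2; range = 7 − (-2) = 9.
v-values: 3, 9, 14; range = 14 − 3 = 11.
Area = (9 × 11) / 2 = 49.5.

49.5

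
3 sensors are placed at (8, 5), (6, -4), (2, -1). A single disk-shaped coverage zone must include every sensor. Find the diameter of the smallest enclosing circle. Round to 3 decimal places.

Call the three points A, B, C in the order given.
Side lengths²: AB² = 85, AC² = 72, BC² = 25.
Since AB² = 85 < 72 + 25 = 97, the triangle is acute, so the smallest enclosing circle is the circumcircle.
Circumcentre = (89/14, 9/14), r² = 2125/98.
Diameter = 2r = 2√(2125/98) ≈ 9.313.

9.313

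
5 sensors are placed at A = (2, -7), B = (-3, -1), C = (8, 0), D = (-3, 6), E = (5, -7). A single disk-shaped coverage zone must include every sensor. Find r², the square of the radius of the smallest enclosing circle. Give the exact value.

58.25

By Welzl's lemma the MEC is supported by two points (diametrically opposite) or three points (on a circumcircle).
The farthest pair is D–E with squared distance 233. The circle on this segment as diameter has centre (1, -0.5) and r² = 233/4 = 58.25.
Check A: distance² to centre = 43.25 ≤ 58.25, so it lies inside.
All remaining points lie in this disk, and no smaller disk contains both endpoints, so this is the minimum enclosing circle.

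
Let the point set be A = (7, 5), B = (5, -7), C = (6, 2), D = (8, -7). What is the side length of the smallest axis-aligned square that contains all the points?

The bounding box has width 3 and height 12.
An axis-aligned square enclosing the set must have side ≥ max(width, height).
So the minimum side is max(3, 12) = 12.

12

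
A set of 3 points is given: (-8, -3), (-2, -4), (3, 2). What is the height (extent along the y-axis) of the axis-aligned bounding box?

max y = 2, min y = -4, so height = 6.

6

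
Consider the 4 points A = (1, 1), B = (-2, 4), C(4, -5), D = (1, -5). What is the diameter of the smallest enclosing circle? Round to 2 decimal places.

10.82

The farthest pair is B–C with squared distance 117. The circle on this segment as diameter has centre (1, -0.5) and r² = 117/4 = 29.25.
Check A: distance² to centre = 2.25 ≤ 29.25, so it lies inside.
All remaining points lie in this disk, and no smaller disk contains both endpoints, so this is the minimum enclosing circle.
Diameter = 2r = 2√(29.25) ≈ 10.82.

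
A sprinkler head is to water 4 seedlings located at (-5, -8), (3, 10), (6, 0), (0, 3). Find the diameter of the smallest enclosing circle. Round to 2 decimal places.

The farthest pair is (-5, -8)–(3, 10) with squared distance 388. The circle on this segment as diameter has centre (-1, 1) and r² = 388/4 = 97.
Check (6, 0): distance² to centre = 50 ≤ 97, so it lies inside.
All remaining points lie in this disk, and no smaller disk contains both endpoints, so this is the minimum enclosing circle.
Diameter = 2r = 2√97 ≈ 19.70.

19.70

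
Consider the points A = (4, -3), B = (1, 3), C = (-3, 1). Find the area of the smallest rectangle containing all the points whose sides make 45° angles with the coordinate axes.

In coordinates u = x + y, v = x − y the rectangle is axis-aligned; the map (x,y)→(u,v) scales areas by 2.
u-values: 1, 4, -2; range = 4 − (-2) = 6.
v-values: 7, -2, -4; range = 7 − (-4) = 11.
Area = (6 × 11) / 2 = 33.

33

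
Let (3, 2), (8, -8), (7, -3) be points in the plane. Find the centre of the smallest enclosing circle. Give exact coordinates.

Call the three points A, B, C in the order given.
Side lengths²: AB² = 125, AC² = 41, BC² = 26.
Since AB² = 125 ≥ 41 + 26 = 67, the angle opposite AB is not acute, so the smallest enclosing circle has AB as diameter.
Centre = midpoint of AB = (5.5, -3), r² = 125/4 = 31.25.
Centre = (5.5, -3).

(5.5, -3)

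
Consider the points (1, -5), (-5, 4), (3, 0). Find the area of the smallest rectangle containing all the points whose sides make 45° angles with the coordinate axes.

In coordinates u = x + y, v = x − y the rectangle is axis-aligned; the map (x,y)→(u,v) scales areas by 2.
u-values: -4, -1, 3; range = 3 − (-4) = 7.
v-values: 6, -9, 3; range = 6 − (-9) = 15.
Area = (7 × 15) / 2 = 52.5.

52.5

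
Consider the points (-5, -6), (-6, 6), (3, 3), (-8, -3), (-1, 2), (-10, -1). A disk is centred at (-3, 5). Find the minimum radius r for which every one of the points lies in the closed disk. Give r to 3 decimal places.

11.180

The required radius is the distance from (-3, 5) to the farthest point.
Squared distances: 125, 10, 40, 89, 13, 85.
Maximum is 125, attained at (-5, -6).
r = √125 ≈ 11.180.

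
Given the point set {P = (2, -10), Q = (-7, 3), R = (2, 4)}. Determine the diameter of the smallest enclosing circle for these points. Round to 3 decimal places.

Side lengths²: PQ² = 250, PR² = 196, QR² = 82.
Since PQ² = 250 < 196 + 82 = 278, the triangle is acute, so the smallest enclosing circle is the circumcircle.
Circumcentre = (-16/9, -3), r² = 5125/81.
Diameter = 2r = 2√(5125/81) ≈ 15.909.

15.909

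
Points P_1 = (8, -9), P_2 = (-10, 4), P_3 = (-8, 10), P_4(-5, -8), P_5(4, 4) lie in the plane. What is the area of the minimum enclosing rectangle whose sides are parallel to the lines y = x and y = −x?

367.5

In coordinates u = x + y, v = x − y the rectangle is axis-aligned; the map (x,y)→(u,v) scales areas by 2.
u-values: -1, -6, 2, -13, 8; range = 8 − (-13) = 21.
v-values: 17, -14, -18, 3, 0; range = 17 − (-18) = 35.
Area = (21 × 35) / 2 = 367.5.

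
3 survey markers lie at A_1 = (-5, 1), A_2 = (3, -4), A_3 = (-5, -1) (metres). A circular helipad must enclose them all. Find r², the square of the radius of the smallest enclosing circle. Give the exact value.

Side lengths²: A_1A_2² = 89, A_1A_3² = 4, A_2A_3² = 73.
Since A_1A_2² = 89 ≥ 73 + 4 = 77, the angle opposite A_1A_2 is not acute, so the smallest enclosing circle has A_1A_2 as diameter.
Centre = midpoint of A_1A_2 = (-1, -1.5), r² = 89/4 = 22.25.

22.25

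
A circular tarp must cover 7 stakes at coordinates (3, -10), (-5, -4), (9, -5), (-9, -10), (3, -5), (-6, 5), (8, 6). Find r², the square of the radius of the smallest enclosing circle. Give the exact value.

The farthest pair is (-9, -10)–(8, 6) with squared distance 545. The circle on this segment as diameter has centre (-0.5, -2) and r² = 545/4 = 136.25.
Check (3, -10): distance² to centre = 76.25 ≤ 136.25, so it lies inside.
All remaining points lie in this disk, and no smaller disk contains both endpoints, so this is the minimum enclosing circle.

136.25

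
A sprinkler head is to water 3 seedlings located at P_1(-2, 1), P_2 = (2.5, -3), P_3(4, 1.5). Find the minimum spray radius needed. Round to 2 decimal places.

3.28

Side lengths²: P_1P_2² = 36.25, P_1P_3² = 36.25, P_2P_3² = 22.5.
Since P_1P_3² = 36.25 < 36.25 + 22.5 = 58.75, the triangle is acute, so the smallest enclosing circle is the circumcircle.
Circumcentre = (31/28, -1/28), r² = 4205/392.
r = √(4205/392) ≈ 3.28.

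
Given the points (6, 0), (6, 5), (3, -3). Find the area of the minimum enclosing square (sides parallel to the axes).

64

The bounding box has width 3 and height 8.
An axis-aligned square enclosing the set must have side ≥ max(width, height).
So the minimum side is max(3, 8) = 8.
Area = 8² = 64.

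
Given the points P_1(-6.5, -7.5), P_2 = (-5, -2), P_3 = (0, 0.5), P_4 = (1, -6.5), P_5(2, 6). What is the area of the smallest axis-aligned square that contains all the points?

The bounding box has width 8.5 and height 13.5.
An axis-aligned square enclosing the set must have side ≥ max(width, height).
So the minimum side is max(8.5, 13.5) = 13.5.
Area = 13.5² = 182.25.

182.25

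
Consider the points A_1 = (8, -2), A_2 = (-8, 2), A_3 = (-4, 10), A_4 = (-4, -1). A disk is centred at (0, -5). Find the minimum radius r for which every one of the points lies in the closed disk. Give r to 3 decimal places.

15.524

The required radius is the distance from (0, -5) to the farthest point.
Squared distances: 73, 113, 241, 32.
Maximum is 241, attained at A_3.
r = √241 ≈ 15.524.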